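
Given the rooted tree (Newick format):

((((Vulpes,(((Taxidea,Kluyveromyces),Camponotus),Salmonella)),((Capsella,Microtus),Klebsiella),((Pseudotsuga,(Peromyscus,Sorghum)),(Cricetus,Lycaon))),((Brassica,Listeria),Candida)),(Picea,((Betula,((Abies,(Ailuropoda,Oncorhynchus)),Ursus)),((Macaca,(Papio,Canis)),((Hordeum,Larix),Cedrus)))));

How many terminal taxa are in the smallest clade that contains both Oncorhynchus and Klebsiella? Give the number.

28

The MRCA of Oncorhynchus and Klebsiella is the root, so the clade is the entire tree.
That clade contains 28 terminal taxa: Abies, Ailuropoda, Betula, Brassica, Camponotus, Candida, Canis, Capsella, Cedrus, Cricetus, Hordeum, Klebsiella, Kluyveromyces, Larix, Listeria, Lycaon, Macaca, Microtus, Oncorhynchus, Papio, Peromyscus, Picea, Pseudotsuga, Salmonella, Sorghum, Taxidea, Ursus, Vulpes.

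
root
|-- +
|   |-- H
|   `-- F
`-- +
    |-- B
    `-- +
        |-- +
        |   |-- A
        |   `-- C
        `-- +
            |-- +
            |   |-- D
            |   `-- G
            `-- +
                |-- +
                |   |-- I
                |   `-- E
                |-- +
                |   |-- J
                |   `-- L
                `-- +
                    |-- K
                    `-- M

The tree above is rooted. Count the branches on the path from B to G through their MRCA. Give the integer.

The MRCA of B and G is the node subtending (B,((A,C),((D,G),((I,E),(J,L),(K,M))))).
From B up to that node: 1 branch. From G up to the same node: 4 branches. Total: 1 + 4 = 5.

5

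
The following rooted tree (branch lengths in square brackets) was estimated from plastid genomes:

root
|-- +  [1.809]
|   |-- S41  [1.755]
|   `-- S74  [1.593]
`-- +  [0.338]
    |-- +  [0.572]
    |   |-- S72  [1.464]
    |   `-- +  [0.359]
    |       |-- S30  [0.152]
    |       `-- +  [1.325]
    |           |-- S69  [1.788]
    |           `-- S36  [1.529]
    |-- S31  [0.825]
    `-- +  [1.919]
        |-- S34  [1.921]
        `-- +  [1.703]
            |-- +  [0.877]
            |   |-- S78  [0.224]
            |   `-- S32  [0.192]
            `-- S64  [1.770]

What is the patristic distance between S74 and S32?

8.431

The path runs S74 → … → MRCA → … → S32; the MRCA is the root of the tree.
Branch lengths along that path: 1.593 + 1.809 + 0.338 + 1.919 + 1.703 + 0.877 + 0.192 = 8.431.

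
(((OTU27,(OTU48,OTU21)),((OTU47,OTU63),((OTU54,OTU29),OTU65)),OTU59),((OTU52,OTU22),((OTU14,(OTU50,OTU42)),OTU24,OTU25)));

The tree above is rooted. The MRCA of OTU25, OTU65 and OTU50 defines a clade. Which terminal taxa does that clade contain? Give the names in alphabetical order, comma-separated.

OTU14, OTU21, OTU22, OTU24, OTU25, OTU27, OTU29, OTU42, OTU47, OTU48, OTU50, OTU52, OTU54, OTU59, OTU63, OTU65

Tracing OTU25: it sits inside ((OTU14,(OTU50,OTU42)),OTU24,OTU25).
Tracing OTU65: it sits inside ((OTU54,OTU29),OTU65).
Tracing OTU50: it sits inside (OTU50,OTU42).
The smallest clade enclosing all 3 is the whole tree (their MRCA is the root), so the answer is all 16 tips in alphabetical order.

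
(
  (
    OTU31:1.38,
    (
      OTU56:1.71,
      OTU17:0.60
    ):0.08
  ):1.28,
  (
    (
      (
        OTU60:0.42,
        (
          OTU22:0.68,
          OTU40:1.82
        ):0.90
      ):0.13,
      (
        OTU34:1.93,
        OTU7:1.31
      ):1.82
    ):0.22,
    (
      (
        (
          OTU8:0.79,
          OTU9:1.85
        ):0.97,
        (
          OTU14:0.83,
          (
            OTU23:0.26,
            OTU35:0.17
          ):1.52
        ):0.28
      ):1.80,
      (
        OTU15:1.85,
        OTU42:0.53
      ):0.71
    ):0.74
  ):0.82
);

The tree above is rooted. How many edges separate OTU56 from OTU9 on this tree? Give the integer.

The MRCA of OTU56 and OTU9 is the root of the tree.
From OTU56 up to that node: 3 branches. From OTU9 up to the same node: 5 branches. Total: 3 + 5 = 8.

8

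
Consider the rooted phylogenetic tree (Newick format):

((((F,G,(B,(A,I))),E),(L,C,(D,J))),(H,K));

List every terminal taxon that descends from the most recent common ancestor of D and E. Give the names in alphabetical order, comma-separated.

A, B, C, D, E, F, G, I, J, L

Tracing D: it sits inside (D,J).
Tracing E: it sits inside ((F,G,(B,(A,I))),E).
The smallest clade enclosing both is (((F,G,(B,(A,I))),E),(L,C,(D,J))); the answer is its 10 terminal taxa in alphabetical order.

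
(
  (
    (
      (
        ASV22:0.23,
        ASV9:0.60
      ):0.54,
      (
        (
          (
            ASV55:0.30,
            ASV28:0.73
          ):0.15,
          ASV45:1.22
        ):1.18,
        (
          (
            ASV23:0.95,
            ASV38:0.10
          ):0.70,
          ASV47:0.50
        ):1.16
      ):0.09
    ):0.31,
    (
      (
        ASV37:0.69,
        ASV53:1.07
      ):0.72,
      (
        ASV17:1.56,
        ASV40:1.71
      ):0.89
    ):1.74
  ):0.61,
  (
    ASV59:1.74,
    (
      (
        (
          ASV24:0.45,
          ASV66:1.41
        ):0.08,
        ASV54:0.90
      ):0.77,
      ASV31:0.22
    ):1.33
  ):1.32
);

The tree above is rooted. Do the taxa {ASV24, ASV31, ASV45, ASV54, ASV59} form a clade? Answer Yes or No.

No

The MRCA of the listed taxa is the root, so the smallest clade containing them is the whole tree.
That clade also contains ASV17, ASV22, ASV23, ASV28, ASV37, ASV38, ASV40, ASV47, ASV53, ASV55, ASV66, ASV9, which are not in the proposed group, so the group is not monophyletic.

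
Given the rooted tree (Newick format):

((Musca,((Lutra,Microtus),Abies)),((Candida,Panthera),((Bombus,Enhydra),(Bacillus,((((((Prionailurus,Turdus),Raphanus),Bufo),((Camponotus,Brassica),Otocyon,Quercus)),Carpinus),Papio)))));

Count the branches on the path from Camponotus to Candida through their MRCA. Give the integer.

The MRCA of Camponotus and Candida is the node subtending ((Candida,Panthera),((Bombus,Enhydra),(Bacillus,((((((Prionailurus,Turdus),Raphanus),Bufo),((Camponotus,Brassica),Otocyon,Quercus)),Carpinus),Papio)))).
From Camponotus up to that node: 8 branches. From Candida up to the same node: 2 branches. Total: 8 + 2 = 10.

10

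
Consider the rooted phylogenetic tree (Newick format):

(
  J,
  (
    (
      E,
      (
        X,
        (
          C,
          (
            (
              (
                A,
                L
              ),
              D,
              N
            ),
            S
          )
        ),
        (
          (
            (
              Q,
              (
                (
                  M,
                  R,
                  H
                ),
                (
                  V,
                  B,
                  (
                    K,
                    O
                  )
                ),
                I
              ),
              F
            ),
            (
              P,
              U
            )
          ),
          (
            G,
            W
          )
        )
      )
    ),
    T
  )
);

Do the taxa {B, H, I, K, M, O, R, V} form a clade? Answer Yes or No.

The most recent common ancestor of these taxa subtends ((M,R,H),(V,B,(K,O)),I).
That clade has exactly 8 tips — every listed taxon and nothing else — so the group is monophyletic.

Yes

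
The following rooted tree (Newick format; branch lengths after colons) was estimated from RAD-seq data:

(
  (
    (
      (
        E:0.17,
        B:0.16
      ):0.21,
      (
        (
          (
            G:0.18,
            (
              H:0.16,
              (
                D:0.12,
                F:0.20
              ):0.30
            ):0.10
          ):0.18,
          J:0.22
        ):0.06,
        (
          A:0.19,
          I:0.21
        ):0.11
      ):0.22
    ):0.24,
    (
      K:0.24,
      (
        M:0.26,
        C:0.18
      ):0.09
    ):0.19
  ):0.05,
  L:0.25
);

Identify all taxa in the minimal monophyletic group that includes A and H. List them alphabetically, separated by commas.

Tracing A: it sits inside (A,I).
Tracing H: it sits inside (H,(D,F)).
The smallest clade enclosing both is (((G,(H,(D,F))),J),(A,I)); the answer is its 7 terminal taxa in alphabetical order.

A, D, F, G, H, I, J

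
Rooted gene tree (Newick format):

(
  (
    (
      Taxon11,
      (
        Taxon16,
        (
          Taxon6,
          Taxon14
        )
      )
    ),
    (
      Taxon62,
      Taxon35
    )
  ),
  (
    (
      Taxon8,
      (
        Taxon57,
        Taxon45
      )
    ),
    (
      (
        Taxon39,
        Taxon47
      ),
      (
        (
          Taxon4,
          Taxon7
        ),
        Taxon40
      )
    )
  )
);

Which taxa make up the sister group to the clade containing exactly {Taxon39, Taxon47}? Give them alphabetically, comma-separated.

Taxon4, Taxon40, Taxon7

The clade containing exactly {Taxon39, Taxon47} attaches to the tree at the node subtending ((Taxon39,Taxon47),((Taxon4,Taxon7),Taxon40)).
The other lineage descending from that same node — the sister group — is ((Taxon4,Taxon7),Taxon40); its 3 tips in alphabetical order are the answer.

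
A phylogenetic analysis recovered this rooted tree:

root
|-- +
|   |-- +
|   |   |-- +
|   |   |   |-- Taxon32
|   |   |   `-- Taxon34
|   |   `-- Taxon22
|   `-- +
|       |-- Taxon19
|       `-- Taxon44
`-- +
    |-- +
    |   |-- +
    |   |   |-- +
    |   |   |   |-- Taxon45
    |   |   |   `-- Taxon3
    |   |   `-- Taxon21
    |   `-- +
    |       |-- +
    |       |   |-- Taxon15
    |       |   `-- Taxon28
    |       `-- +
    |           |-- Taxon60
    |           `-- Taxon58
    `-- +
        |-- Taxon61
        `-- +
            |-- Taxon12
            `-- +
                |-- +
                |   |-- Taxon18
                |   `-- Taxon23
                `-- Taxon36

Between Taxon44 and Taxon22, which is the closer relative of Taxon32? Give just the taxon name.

The MRCA of Taxon32 and Taxon22 subtends ((Taxon32,Taxon34),Taxon22) (3 taxa).
The MRCA of Taxon32 and Taxon44 subtends (((Taxon32,Taxon34),Taxon22),(Taxon19,Taxon44)) (5 taxa).
The first is nested inside the second, so Taxon32 shares a more recent common ancestor with Taxon22.

Taxon22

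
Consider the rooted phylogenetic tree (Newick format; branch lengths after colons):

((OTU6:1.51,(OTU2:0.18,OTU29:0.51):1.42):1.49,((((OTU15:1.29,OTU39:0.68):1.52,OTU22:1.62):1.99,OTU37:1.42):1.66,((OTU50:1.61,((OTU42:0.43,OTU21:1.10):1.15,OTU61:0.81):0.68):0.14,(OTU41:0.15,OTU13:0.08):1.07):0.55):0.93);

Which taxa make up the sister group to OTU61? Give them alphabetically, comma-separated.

OTU61 attaches to the tree at the node subtending ((OTU42,OTU21),OTU61).
The other lineage descending from that same node — the sister group — is (OTU42,OTU21); its 2 tips in alphabetical order are the answer.

OTU21, OTU42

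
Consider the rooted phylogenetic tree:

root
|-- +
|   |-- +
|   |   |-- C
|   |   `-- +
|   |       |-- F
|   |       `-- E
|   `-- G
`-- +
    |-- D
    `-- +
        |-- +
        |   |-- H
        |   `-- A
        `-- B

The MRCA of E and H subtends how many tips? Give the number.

The MRCA of E and H is the root, so the clade is the entire tree.
That clade contains 8 terminal taxa: A, B, C, D, E, F, G, H.

8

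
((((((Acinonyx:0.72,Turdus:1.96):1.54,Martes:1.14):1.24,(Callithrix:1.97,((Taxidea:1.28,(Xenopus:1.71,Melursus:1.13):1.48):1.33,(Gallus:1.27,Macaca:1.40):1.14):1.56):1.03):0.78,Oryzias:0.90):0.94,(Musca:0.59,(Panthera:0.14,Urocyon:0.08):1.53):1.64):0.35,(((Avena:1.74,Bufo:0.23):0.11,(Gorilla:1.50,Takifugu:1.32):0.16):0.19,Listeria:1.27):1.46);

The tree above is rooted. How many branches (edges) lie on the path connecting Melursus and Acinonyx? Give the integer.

The MRCA of Melursus and Acinonyx is the node subtending (((Acinonyx,Turdus),Martes),(Callithrix,((Taxidea,(Xenopus,Melursus)),(Gallus,Macaca)))).
From Melursus up to that node: 5 branches. From Acinonyx up to the same node: 3 branches. Total: 5 + 3 = 8.

8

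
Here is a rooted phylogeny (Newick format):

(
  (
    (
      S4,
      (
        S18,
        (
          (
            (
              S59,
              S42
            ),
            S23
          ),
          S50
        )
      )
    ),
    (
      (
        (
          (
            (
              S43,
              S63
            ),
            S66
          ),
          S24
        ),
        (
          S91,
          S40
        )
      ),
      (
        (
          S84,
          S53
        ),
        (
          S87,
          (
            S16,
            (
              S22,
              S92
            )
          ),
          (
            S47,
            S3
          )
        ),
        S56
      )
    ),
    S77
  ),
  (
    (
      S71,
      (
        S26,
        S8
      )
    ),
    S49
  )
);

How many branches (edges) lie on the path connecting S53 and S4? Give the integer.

6

The MRCA of S53 and S4 is the node subtending ((S4,(S18,(((S59,S42),S23),S50))),(((((S43,S63),S66),S24),(S91,S40)),((S84,S53),(S87,(S16,(S22,S92)),(S47,S3)),S56)),S77).
From S53 up to that node: 4 branches. From S4 up to the same node: 2 branches. Total: 4 + 2 = 6.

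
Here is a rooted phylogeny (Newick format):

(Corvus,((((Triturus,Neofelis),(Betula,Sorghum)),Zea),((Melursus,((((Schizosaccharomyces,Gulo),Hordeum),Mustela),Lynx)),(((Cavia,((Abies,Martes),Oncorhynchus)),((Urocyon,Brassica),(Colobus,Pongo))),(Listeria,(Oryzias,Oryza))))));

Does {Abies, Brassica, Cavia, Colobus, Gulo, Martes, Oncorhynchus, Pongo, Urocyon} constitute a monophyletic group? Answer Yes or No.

No

The MRCA of the listed taxa subtends ((Melursus,((((Schizosaccharomyces,Gulo),Hordeum),Mustela),Lynx)),(((Cavia,((Abies,Martes),Oncorhynchus)),((Urocyon,Brassica),(Colobus,Pongo))),(Listeria,(Oryzias,Oryza)))).
That clade also contains Hordeum, Listeria, Lynx, Melursus, Mustela, Oryza, Oryzias, Schizosaccharomyces, which are not in the proposed group, so the group is not monophyletic.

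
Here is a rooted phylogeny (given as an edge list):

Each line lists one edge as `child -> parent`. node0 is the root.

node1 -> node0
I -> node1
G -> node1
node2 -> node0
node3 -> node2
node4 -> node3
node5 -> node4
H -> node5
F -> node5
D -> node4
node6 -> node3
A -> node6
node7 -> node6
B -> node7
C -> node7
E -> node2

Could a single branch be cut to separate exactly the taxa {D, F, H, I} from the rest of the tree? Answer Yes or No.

The MRCA of the listed taxa is the root, so the smallest clade containing them is the whole tree.
That clade also contains A, B, C, E, G, which are not in the proposed group, so the group is not monophyletic.

No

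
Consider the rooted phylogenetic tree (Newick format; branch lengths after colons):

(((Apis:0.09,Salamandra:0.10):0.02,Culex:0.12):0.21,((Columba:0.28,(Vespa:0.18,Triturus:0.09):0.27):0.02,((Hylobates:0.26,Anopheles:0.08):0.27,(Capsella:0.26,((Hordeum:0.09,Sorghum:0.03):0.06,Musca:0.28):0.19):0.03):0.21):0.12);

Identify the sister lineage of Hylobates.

Anopheles

Hylobates attaches to the tree at the node subtending (Hylobates,Anopheles).
The other lineage descending from that same node — the sister group — is the single tip Anopheles.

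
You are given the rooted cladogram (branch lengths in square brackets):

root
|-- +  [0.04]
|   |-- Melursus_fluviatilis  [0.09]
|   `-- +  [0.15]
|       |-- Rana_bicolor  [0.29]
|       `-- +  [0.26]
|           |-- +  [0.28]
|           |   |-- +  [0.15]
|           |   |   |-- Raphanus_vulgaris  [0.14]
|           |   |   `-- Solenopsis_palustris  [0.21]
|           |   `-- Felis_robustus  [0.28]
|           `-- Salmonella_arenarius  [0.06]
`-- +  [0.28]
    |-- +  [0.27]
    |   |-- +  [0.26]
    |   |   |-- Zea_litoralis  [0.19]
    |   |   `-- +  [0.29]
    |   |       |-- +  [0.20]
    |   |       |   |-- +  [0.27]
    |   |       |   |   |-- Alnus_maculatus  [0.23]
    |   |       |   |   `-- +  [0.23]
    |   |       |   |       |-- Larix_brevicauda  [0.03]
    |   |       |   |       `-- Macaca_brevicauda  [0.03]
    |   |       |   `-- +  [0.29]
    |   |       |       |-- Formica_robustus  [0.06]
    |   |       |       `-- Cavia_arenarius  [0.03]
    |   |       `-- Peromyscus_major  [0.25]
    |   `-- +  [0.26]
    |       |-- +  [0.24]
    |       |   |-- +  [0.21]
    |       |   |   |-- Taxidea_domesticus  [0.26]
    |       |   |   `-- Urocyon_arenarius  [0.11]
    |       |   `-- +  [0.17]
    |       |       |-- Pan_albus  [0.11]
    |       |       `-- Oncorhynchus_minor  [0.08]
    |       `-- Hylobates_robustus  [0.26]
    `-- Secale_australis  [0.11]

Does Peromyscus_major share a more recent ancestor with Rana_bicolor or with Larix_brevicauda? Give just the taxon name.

Larix_brevicauda

The MRCA of Peromyscus_major and Larix_brevicauda subtends (((Alnus_maculatus,(Larix_brevicauda,Macaca_brevicauda)),(Formica_robustus,Cavia_arenarius)),Peromyscus_major) (6 taxa).
The MRCA of Peromyscus_major and Rana_bicolor is the root, subtending the entire tree (19 taxa).
The first is nested inside the second, so Peromyscus_major shares a more recent common ancestor with Larix_brevicauda.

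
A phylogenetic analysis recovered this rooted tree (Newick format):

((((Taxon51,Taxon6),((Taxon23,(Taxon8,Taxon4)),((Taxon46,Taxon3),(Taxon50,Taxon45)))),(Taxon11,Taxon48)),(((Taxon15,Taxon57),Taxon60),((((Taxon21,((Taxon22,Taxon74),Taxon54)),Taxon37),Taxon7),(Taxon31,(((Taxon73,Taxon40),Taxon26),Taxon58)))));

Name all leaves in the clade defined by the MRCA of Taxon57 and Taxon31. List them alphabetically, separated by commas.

Tracing Taxon57: it sits inside (Taxon15,Taxon57).
Tracing Taxon31: it sits inside (Taxon31,(((Taxon73,Taxon40),Taxon26),Taxon58)).
The smallest clade enclosing both is (((Taxon15,Taxon57),Taxon60),((((Taxon21,((Taxon22,Taxon74),Taxon54)),Taxon37),Taxon7),(Taxon31,(((Taxon73,Taxon40),Taxon26),Taxon58)))); the answer is its 14 terminal taxa in alphabetical order.

Taxon15, Taxon21, Taxon22, Taxon26, Taxon31, Taxon37, Taxon40, Taxon54, Taxon57, Taxon58, Taxon60, Taxon7, Taxon73, Taxon74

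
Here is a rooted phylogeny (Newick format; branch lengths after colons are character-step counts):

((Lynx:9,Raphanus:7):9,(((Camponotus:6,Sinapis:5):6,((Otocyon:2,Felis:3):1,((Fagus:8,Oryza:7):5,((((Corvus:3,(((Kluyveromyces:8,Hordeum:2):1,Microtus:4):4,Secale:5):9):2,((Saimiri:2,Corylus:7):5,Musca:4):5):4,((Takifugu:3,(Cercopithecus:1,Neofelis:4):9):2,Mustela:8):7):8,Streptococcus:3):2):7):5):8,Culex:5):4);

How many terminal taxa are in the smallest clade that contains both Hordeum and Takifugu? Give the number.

12

The MRCA of Hordeum and Takifugu is the node subtending (((Corvus,(((Kluyveromyces,Hordeum),Microtus),Secale)),((Saimiri,Corylus),Musca)),((Takifugu,(Cercopithecus,Neofelis)),Mustela)).
That clade contains 12 terminal taxa: Cercopithecus, Corvus, Corylus, Hordeum, Kluyveromyces, Microtus, Musca, Mustela, Neofelis, Saimiri, Secale, Takifugu.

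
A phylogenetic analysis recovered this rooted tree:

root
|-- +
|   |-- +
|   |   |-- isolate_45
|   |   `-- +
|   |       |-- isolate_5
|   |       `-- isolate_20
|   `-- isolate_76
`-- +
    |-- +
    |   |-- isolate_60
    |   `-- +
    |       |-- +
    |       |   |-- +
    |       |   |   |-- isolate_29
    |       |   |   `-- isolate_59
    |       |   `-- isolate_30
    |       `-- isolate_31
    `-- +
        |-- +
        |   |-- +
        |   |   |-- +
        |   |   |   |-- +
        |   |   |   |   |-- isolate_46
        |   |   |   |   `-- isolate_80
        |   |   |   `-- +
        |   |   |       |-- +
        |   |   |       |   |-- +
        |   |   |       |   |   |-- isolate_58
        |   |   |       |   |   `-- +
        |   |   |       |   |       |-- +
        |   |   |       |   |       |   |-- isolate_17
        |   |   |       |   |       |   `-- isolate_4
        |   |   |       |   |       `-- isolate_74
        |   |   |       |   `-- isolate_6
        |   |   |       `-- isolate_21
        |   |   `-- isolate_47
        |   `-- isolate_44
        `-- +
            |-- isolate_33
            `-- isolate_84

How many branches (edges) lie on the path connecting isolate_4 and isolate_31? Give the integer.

13

The MRCA of isolate_4 and isolate_31 is the node subtending ((isolate_60,(((isolate_29,isolate_59),isolate_30),isolate_31)),(((((isolate_46,isolate_80),(((isolate_58,((isolate_17,isolate_4),isolate_74)),isolate_6),isolate_21)),isolate_47),isolate_44),(isolate_33,isolate_84))).
From isolate_4 up to that node: 10 branches. From isolate_31 up to the same node: 3 branches. Total: 10 + 3 = 13.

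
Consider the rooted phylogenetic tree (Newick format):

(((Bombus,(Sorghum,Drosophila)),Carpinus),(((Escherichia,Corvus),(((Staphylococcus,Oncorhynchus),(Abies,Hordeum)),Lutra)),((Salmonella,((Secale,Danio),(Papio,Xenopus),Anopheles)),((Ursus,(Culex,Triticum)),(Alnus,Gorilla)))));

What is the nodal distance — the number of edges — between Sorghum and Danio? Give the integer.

The MRCA of Sorghum and Danio is the root of the tree.
From Sorghum up to that node: 4 branches. From Danio up to the same node: 6 branches. Total: 4 + 6 = 10.

10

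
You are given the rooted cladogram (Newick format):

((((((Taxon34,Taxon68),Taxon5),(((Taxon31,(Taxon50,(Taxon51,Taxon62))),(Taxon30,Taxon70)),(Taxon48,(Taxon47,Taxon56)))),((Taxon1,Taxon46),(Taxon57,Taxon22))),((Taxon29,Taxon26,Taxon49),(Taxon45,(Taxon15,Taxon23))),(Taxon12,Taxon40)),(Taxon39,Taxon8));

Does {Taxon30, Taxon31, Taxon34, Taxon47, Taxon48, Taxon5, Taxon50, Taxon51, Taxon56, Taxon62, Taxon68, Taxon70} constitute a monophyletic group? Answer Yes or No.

Yes

The most recent common ancestor of these taxa subtends (((Taxon34,Taxon68),Taxon5),(((Taxon31,(Taxon50,(Taxon51,Taxon62))),(Taxon30,Taxon70)),(Taxon48,(Taxon47,Taxon56)))).
That clade has exactly 12 tips — every listed taxon and nothing else — so the group is monophyletic.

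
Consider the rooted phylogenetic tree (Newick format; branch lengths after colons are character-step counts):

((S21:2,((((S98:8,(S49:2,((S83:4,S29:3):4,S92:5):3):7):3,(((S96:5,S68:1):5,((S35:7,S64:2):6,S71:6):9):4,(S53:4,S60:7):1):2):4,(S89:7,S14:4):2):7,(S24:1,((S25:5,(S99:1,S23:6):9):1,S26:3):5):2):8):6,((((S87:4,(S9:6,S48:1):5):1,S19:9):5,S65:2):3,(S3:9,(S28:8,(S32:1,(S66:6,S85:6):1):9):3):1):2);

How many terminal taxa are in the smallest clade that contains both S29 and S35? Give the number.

12

The MRCA of S29 and S35 is the node subtending ((S98,(S49,((S83,S29),S92))),(((S96,S68),((S35,S64),S71)),(S53,S60))).
That clade contains 12 terminal taxa: S29, S35, S49, S53, S60, S64, S68, S71, S83, S92, S96, S98.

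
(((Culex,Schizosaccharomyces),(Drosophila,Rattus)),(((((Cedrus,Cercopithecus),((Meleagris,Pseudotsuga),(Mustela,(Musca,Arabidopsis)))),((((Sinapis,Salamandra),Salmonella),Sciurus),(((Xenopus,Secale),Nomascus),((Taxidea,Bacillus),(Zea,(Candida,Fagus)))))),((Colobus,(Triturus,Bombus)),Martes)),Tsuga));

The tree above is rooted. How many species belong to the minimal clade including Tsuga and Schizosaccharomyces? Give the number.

28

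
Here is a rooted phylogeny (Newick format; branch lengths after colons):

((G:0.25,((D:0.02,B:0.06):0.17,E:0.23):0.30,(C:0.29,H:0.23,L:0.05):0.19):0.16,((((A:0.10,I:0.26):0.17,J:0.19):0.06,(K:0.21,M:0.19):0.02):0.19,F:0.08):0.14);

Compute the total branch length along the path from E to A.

The path runs E → … → MRCA → … → A; the MRCA is the root of the tree.
Branch lengths along that path: 0.23 + 0.30 + 0.16 + 0.14 + 0.19 + 0.06 + 0.17 + 0.10 = 1.35.

1.35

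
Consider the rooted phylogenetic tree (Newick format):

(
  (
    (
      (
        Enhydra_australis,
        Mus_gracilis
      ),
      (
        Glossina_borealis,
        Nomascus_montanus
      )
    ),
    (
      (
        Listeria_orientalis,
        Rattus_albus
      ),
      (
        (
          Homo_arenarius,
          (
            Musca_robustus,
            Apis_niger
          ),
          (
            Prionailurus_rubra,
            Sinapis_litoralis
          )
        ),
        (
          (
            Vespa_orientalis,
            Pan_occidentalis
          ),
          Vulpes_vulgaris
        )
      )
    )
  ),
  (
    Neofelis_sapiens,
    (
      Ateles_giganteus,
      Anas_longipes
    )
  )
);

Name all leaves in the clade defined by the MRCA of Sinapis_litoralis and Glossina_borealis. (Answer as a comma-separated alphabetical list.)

Apis_niger, Enhydra_australis, Glossina_borealis, Homo_arenarius, Listeria_orientalis, Mus_gracilis, Musca_robustus, Nomascus_montanus, Pan_occidentalis, Prionailurus_rubra, Rattus_albus, Sinapis_litoralis, Vespa_orientalis, Vulpes_vulgaris

Tracing Sinapis_litoralis: it sits inside (Prionailurus_rubra,Sinapis_litoralis).
Tracing Glossina_borealis: it sits inside (Glossina_borealis,Nomascus_montanus).
The smallest clade enclosing both is (((Enhydra_australis,Mus_gracilis),(Glossina_borealis,Nomascus_montanus)),((Listeria_orientalis,Rattus_albus),((Homo_arenarius,(Musca_robustus,Apis_niger),(Prionailurus_rubra,Sinapis_litoralis)),((Vespa_orientalis,Pan_occidentalis),Vulpes_vulgaris)))); the answer is its 14 terminal taxa in alphabetical order.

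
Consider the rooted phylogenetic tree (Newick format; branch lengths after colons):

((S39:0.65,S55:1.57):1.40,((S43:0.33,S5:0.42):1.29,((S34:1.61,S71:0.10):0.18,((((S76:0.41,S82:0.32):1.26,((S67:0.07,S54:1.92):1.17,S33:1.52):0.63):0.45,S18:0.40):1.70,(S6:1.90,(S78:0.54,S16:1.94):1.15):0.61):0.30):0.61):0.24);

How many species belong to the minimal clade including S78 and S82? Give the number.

9

The MRCA of S78 and S82 is the node subtending ((((S76,S82),((S67,S54),S33)),S18),(S6,(S78,S16))).
That clade contains 9 terminal taxa: S16, S18, S33, S54, S6, S67, S76, S78, S82.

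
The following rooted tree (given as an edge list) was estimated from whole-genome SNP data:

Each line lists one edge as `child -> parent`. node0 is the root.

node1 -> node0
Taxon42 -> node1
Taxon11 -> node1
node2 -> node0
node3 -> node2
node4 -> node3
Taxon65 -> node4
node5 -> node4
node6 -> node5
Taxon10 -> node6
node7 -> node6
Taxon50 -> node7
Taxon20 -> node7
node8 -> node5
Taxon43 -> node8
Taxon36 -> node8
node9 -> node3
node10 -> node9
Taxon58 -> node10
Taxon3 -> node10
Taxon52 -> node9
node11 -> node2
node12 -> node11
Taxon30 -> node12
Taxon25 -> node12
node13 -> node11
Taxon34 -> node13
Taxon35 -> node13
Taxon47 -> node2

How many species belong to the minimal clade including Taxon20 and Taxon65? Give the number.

The MRCA of Taxon20 and Taxon65 is the node subtending (Taxon65,((Taxon10,(Taxon50,Taxon20)),(Taxon43,Taxon36))).
That clade contains 6 terminal taxa: Taxon10, Taxon20, Taxon36, Taxon43, Taxon50, Taxon65.

6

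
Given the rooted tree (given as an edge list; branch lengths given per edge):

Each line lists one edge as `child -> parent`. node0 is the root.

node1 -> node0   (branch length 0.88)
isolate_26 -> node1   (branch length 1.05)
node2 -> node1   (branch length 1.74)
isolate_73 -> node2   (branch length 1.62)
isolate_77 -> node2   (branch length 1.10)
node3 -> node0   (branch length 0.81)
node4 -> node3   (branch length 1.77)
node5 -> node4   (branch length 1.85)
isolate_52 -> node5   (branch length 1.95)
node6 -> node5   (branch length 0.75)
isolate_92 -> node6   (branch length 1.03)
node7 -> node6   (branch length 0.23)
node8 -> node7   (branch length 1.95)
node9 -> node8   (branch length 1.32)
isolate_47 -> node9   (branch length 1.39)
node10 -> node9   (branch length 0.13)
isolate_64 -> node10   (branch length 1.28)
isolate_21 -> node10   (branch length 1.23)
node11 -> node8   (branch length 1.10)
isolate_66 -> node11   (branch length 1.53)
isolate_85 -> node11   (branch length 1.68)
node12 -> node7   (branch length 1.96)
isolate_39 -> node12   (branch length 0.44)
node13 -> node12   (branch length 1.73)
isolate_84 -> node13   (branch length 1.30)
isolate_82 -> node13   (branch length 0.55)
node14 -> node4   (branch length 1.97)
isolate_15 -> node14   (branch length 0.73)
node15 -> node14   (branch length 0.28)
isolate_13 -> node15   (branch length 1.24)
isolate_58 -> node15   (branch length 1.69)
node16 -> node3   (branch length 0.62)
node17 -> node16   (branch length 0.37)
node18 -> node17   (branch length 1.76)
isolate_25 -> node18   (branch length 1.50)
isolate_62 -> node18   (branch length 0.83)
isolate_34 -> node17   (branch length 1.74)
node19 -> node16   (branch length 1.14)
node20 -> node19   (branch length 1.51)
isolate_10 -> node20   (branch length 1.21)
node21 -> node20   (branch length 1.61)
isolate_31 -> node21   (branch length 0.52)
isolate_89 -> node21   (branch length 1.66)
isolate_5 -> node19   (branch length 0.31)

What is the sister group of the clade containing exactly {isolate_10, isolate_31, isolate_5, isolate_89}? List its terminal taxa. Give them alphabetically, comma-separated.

isolate_25, isolate_34, isolate_62

The clade containing exactly {isolate_10, isolate_31, isolate_5, isolate_89} attaches to the tree at the node subtending (((isolate_25,isolate_62),isolate_34),((isolate_10,(isolate_31,isolate_89)),isolate_5)).
The other lineage descending from that same node — the sister group — is ((isolate_25,isolate_62),isolate_34); its 3 tips in alphabetical order are the answer.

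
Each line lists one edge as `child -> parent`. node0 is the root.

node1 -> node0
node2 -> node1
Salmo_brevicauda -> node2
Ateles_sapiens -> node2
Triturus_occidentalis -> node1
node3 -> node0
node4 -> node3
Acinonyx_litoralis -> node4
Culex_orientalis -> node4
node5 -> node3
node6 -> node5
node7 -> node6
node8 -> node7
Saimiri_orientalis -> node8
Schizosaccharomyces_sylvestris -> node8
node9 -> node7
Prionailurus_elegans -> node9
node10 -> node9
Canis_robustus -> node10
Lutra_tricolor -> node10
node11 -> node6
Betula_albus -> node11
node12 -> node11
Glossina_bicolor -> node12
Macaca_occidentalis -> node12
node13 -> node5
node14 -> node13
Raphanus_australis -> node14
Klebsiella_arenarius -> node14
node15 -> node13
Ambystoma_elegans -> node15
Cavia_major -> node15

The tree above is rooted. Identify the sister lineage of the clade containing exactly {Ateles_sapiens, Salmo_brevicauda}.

Triturus_occidentalis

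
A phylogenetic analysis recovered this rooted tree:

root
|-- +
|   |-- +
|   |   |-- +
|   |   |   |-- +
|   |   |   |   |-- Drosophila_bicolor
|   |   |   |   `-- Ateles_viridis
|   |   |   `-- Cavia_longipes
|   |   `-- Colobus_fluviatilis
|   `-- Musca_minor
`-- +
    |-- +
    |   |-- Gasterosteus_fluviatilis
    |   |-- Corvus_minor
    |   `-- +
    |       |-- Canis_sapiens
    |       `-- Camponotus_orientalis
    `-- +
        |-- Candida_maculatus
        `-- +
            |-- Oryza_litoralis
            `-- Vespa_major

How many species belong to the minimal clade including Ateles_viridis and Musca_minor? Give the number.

The MRCA of Ateles_viridis and Musca_minor is the node subtending ((((Drosophila_bicolor,Ateles_viridis),Cavia_longipes),Colobus_fluviatilis),Musca_minor).
That clade contains 5 terminal taxa: Ateles_viridis, Cavia_longipes, Colobus_fluviatilis, Drosophila_bicolor, Musca_minor.

5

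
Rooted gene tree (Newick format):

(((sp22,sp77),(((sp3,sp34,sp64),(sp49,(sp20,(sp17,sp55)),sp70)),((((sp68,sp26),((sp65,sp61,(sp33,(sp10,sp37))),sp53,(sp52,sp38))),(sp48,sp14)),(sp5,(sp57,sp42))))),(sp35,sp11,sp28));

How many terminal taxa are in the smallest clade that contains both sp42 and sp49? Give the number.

23

The MRCA of sp42 and sp49 is the node subtending (((sp3,sp34,sp64),(sp49,(sp20,(sp17,sp55)),sp70)),((((sp68,sp26),((sp65,sp61,(sp33,(sp10,sp37))),sp53,(sp52,sp38))),(sp48,sp14)),(sp5,(sp57,sp42)))).
That clade contains 23 terminal taxa: sp10, sp14, sp17, sp20, sp26, sp3, sp33, sp34, sp37, sp38, sp42, sp48, sp49, sp5, sp52, sp53, sp55, sp57, sp61, sp64, sp65, sp68, sp70.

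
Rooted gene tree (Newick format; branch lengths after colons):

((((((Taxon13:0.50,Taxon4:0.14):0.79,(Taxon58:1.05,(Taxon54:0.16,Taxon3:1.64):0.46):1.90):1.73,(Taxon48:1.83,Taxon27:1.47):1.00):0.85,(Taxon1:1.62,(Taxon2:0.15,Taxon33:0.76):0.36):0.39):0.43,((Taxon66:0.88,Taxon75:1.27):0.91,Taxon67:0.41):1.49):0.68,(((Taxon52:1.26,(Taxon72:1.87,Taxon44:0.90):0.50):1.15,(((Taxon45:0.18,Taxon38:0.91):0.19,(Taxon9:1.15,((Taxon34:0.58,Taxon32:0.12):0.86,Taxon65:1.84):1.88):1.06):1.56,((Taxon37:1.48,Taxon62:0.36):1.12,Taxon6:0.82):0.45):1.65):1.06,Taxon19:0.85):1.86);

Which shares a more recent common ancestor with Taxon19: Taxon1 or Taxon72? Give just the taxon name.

The MRCA of Taxon19 and Taxon72 subtends (((Taxon52,(Taxon72,Taxon44)),(((Taxon45,Taxon38),(Taxon9,((Taxon34,Taxon32),Taxon65))),((Taxon37,Taxon62),Taxon6))),Taxon19) (13 taxa).
The MRCA of Taxon19 and Taxon1 is the root, subtending the entire tree (26 taxa).
The first is nested inside the second, so Taxon19 shares a more recent common ancestor with Taxon72.

Taxon72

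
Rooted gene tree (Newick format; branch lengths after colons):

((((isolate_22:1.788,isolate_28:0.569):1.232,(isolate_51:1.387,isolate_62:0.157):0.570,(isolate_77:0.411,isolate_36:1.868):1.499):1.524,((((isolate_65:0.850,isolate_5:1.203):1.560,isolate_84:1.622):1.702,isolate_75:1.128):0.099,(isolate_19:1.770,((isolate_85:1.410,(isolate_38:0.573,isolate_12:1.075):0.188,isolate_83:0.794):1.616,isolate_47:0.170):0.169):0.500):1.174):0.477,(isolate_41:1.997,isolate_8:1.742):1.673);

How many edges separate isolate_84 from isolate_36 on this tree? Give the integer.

7

The MRCA of isolate_84 and isolate_36 is the node subtending (((isolate_22,isolate_28),(isolate_51,isolate_62),(isolate_77,isolate_36)),((((isolate_65,isolate_5),isolate_84),isolate_75),(isolate_19,((isolate_85,(isolate_38,isolate_12),isolate_83),isolate_47)))).
From isolate_84 up to that node: 4 branches. From isolate_36 up to the same node: 3 branches. Total: 4 + 3 = 7.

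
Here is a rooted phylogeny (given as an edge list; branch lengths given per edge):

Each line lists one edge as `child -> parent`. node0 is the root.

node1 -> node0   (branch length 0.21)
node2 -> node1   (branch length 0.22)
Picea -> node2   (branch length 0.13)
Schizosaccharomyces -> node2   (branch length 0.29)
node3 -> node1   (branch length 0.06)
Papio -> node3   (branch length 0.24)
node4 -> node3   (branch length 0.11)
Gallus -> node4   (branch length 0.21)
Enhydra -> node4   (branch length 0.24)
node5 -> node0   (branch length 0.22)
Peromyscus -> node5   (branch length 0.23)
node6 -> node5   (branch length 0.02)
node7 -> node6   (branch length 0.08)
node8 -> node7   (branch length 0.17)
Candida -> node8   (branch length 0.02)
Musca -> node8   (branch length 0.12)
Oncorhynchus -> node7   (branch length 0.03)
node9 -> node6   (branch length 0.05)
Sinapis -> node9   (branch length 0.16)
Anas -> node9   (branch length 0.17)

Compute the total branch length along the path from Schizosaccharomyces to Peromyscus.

1.17

The path runs Schizosaccharomyces → … → MRCA → … → Peromyscus; the MRCA is the root of the tree.
Branch lengths along that path: 0.29 + 0.22 + 0.21 + 0.22 + 0.23 = 1.17.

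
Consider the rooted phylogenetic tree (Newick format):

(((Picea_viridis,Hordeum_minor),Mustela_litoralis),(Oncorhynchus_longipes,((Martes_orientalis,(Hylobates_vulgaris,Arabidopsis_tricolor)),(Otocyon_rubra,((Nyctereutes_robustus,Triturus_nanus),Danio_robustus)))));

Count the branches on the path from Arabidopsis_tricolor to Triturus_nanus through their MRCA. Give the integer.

7

The MRCA of Arabidopsis_tricolor and Triturus_nanus is the node subtending ((Martes_orientalis,(Hylobates_vulgaris,Arabidopsis_tricolor)),(Otocyon_rubra,((Nyctereutes_robustus,Triturus_nanus),Danio_robustus))).
From Arabidopsis_tricolor up to that node: 3 branches. From Triturus_nanus up to the same node: 4 branches. Total: 3 + 4 = 7.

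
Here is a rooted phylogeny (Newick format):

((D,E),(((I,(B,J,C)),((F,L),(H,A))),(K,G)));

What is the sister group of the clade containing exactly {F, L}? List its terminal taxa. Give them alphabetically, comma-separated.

A, H

The clade containing exactly {F, L} attaches to the tree at the node subtending ((F,L),(H,A)).
The other lineage descending from that same node — the sister group — is (H,A); its 2 tips in alphabetical order are the answer.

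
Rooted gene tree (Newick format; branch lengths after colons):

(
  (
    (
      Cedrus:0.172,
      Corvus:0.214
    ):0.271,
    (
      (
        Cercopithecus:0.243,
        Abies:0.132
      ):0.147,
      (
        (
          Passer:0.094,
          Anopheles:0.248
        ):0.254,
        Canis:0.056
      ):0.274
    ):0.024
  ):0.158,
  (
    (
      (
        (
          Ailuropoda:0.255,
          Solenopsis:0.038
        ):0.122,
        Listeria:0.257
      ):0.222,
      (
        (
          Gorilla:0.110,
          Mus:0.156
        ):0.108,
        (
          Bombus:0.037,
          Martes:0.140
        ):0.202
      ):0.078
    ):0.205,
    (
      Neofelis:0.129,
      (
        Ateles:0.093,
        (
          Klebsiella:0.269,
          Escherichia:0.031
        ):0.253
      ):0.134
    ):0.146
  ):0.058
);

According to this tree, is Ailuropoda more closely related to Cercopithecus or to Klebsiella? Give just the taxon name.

Klebsiella

The MRCA of Ailuropoda and Klebsiella subtends ((((Ailuropoda,Solenopsis),Listeria),((Gorilla,Mus),(Bombus,Martes))),(Neofelis,(Ateles,(Klebsiella,Escherichia)))) (11 taxa).
The MRCA of Ailuropoda and Cercopithecus is the root, subtending the entire tree (18 taxa).
The first is nested inside the second, so Ailuropoda shares a more recent common ancestor with Klebsiella.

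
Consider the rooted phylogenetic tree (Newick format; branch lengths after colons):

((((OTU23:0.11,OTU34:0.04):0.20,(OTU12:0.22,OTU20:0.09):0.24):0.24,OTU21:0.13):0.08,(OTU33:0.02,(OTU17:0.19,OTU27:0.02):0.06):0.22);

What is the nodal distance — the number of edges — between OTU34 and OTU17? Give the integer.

The MRCA of OTU34 and OTU17 is the root of the tree.
From OTU34 up to that node: 4 branches. From OTU17 up to the same node: 3 branches. Total: 4 + 3 = 7.

7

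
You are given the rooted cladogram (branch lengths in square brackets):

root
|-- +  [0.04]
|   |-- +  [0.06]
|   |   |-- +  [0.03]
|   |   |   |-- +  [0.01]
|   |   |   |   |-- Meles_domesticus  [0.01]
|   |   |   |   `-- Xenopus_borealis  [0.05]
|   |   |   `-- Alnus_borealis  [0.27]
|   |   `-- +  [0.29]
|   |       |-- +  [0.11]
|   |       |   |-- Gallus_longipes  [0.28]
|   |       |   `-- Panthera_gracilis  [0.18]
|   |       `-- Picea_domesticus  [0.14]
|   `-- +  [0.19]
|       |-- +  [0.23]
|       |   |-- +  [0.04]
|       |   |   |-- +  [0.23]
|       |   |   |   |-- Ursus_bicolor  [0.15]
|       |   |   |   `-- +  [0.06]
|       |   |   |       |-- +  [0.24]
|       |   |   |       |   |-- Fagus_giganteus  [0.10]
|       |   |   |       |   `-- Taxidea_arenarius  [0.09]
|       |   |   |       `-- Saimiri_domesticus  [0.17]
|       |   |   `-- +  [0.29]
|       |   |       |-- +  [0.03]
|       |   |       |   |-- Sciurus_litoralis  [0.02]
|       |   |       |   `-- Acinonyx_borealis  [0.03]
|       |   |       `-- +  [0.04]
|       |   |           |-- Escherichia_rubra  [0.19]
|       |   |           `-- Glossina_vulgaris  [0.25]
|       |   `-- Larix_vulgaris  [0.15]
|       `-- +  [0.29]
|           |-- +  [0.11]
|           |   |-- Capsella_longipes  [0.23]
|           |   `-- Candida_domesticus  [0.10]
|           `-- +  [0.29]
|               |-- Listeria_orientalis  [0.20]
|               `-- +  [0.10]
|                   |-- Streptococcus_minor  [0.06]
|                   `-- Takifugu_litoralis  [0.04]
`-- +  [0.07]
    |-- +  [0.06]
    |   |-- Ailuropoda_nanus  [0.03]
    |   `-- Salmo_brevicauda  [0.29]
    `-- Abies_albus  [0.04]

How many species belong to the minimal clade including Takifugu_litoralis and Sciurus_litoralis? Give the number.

The MRCA of Takifugu_litoralis and Sciurus_litoralis is the node subtending ((((Ursus_bicolor,((Fagus_giganteus,Taxidea_arenarius),Saimiri_domesticus)),((Sciurus_litoralis,Acinonyx_borealis),(Escherichia_rubra,Glossina_vulgaris))),Larix_vulgaris),((Capsella_longipes,Candida_domesticus),(Listeria_orientalis,(Streptococcus_minor,Takifugu_litoralis)))).
That clade contains 14 terminal taxa: Acinonyx_borealis, Candida_domesticus, Capsella_longipes, Escherichia_rubra, Fagus_giganteus, Glossina_vulgaris, Larix_vulgaris, Listeria_orientalis, Saimiri_domesticus, Sciurus_litoralis, Streptococcus_minor, Takifugu_litoralis, Taxidea_arenarius, Ursus_bicolor.

14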